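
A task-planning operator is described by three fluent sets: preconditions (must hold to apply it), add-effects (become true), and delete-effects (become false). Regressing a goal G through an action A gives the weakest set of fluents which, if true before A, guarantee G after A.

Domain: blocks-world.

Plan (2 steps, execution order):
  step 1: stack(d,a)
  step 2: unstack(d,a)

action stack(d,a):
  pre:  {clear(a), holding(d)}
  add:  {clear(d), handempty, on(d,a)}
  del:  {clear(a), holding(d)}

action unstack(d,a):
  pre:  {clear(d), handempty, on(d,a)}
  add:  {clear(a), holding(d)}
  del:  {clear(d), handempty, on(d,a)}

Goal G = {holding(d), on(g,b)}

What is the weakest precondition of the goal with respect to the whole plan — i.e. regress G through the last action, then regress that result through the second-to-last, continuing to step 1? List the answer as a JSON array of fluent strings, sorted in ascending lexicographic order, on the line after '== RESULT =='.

Regress step by step:
  through step 2 (unstack(d,a)): drop {holding(d)}, keep {on(g,b)}, require {clear(d), handempty, on(d,a)}
    → {clear(d), handempty, on(d,a), on(g,b)}
  through step 1 (stack(d,a)): drop {clear(d), handempty, on(d,a)}, keep {on(g,b)}, require {clear(a), holding(d)}
    → {clear(a), holding(d), on(g,b)}

== RESULT ==
["clear(a)", "holding(d)", "on(g,b)"]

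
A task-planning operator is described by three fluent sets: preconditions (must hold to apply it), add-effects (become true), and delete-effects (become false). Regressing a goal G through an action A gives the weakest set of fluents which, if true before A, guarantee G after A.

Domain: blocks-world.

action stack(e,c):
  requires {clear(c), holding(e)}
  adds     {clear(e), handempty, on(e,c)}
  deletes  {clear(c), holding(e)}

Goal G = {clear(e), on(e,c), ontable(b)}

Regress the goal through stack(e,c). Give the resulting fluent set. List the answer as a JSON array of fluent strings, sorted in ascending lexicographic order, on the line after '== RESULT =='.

Regress:
  G ∩ del = {}  (empty — regression defined)
  G \ add = {clear(e), on(e,c), ontable(b)} \ {clear(e), handempty, on(e,c)} = {ontable(b)}
  ∪ pre   = {ontable(b)} ∪ {clear(c), holding(e)}
          = {clear(c), holding(e), ontable(b)}

== RESULT ==
["clear(c)", "holding(e)", "ontable(b)"]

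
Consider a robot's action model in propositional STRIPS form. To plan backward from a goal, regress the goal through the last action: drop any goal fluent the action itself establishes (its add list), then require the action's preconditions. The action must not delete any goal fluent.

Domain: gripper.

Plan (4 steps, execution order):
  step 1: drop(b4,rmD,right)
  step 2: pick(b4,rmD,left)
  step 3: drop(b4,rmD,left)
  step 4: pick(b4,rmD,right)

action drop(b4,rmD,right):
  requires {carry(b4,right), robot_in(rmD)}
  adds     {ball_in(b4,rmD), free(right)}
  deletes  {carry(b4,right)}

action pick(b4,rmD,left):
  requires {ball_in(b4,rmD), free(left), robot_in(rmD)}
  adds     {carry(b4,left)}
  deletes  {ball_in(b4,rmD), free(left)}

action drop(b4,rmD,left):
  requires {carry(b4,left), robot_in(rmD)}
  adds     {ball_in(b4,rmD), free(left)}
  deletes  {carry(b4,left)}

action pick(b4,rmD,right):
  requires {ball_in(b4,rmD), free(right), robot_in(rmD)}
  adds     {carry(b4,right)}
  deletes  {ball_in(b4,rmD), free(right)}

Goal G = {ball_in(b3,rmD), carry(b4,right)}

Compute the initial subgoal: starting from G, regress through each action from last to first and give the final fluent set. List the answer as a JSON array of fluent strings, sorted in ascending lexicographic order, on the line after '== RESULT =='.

Regress step by step:
  through step 4 (pick(b4,rmD,right)): drop {carry(b4,right)}, keep {ball_in(b3,rmD)}, require {ball_in(b4,rmD), free(right), robot_in(rmD)}
    → {ball_in(b3,rmD), ball_in(b4,rmD), free(right), robot_in(rmD)}
  through step 3 (drop(b4,rmD,left)): drop {ball_in(b4,rmD)}, keep {ball_in(b3,rmD), free(right), robot_in(rmD)}, require {carry(b4,left), robot_in(rmD)}
    → {ball_in(b3,rmD), carry(b4,left), free(right), robot_in(rmD)}
  through step 2 (pick(b4,rmD,left)): drop {carry(b4,left)}, keep {ball_in(b3,rmD), free(right), robot_in(rmD)}, require {ball_in(b4,rmD), free(left), robot_in(rmD)}
    → {ball_in(b3,rmD), ball_in(b4,rmD), free(left), free(right), robot_in(rmD)}
  through step 1 (drop(b4,rmD,right)): drop {ball_in(b4,rmD), free(right)}, keep {ball_in(b3,rmD), free(left), robot_in(rmD)}, require {carry(b4,right), robot_in(rmD)}
    → {ball_in(b3,rmD), carry(b4,right), free(left), robot_in(rmD)}

== RESULT ==
["ball_in(b3,rmD)", "carry(b4,right)", "free(left)", "robot_in(rmD)"]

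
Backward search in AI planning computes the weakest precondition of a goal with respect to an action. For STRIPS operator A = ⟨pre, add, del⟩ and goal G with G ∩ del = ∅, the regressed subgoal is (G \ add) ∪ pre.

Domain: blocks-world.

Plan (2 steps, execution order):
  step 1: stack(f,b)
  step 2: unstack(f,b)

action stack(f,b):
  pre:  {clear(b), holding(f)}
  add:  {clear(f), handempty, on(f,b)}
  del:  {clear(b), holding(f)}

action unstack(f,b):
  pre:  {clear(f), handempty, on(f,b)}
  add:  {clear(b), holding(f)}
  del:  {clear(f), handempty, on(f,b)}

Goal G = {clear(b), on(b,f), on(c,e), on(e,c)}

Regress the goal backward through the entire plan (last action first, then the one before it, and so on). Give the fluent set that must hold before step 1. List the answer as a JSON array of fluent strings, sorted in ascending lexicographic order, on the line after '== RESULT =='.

Work backward from the goal:
  through step 2 (unstack(f,b)): drop {clear(b)}, keep {on(b,f), on(c,e), on(e,c)}, require {clear(f), handempty, on(f,b)}
    → {clear(f), handempty, on(b,f), on(c,e), on(e,c), on(f,b)}
  through step 1 (stack(f,b)): drop {clear(f), handempty, on(f,b)}, keep {on(b,f), on(c,e), on(e,c)}, require {clear(b), holding(f)}
    → {clear(b), holding(f), on(b,f), on(c,e), on(e,c)}

== RESULT ==
["clear(b)", "holding(f)", "on(b,f)", "on(c,e)", "on(e,c)"]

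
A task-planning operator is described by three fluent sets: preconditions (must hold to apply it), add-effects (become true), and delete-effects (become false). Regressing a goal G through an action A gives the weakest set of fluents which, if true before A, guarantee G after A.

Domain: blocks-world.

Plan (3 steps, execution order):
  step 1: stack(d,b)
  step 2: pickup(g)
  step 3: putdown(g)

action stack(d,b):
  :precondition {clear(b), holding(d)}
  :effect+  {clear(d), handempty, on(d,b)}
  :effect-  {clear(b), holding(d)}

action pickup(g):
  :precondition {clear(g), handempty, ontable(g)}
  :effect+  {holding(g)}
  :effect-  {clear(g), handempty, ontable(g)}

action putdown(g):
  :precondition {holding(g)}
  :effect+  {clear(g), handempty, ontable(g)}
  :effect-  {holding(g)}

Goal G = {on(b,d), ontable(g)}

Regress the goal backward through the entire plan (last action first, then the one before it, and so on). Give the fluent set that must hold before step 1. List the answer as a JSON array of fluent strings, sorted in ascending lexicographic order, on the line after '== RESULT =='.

Regress step by step:
  through step 3 (putdown(g)): drop {ontable(g)}, keep {on(b,d)}, require {holding(g)}
    → {holding(g), on(b,d)}
  through step 2 (pickup(g)): drop {holding(g)}, keep {on(b,d)}, require {clear(g), handempty, ontable(g)}
    → {clear(g), handempty, on(b,d), ontable(g)}
  through step 1 (stack(d,b)): drop {handempty}, keep {clear(g), on(b,d), ontable(g)}, require {clear(b), holding(d)}
    → {clear(b), clear(g), holding(d), on(b,d), ontable(g)}

== RESULT ==
["clear(b)", "clear(g)", "holding(d)", "on(b,d)", "ontable(g)"]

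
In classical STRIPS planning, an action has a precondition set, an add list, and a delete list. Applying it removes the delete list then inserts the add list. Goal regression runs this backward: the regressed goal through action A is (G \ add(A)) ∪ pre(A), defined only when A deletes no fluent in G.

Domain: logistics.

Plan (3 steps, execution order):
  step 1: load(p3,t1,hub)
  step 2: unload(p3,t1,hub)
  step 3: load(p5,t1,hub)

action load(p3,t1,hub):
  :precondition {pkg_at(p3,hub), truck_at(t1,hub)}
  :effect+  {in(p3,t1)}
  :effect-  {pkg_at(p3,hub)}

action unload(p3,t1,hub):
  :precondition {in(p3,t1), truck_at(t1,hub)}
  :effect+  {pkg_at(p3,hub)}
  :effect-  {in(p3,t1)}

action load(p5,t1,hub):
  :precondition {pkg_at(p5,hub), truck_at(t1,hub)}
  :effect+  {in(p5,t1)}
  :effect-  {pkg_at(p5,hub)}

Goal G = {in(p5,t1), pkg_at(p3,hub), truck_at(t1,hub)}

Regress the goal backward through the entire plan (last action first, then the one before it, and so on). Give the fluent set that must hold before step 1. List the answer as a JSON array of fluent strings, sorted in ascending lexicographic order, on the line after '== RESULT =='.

Work backward from the goal:
  through step 3 (load(p5,t1,hub)): drop {in(p5,t1)}, keep {pkg_at(p3,hub), truck_at(t1,hub)}, require {pkg_at(p5,hub), truck_at(t1,hub)}
    → {pkg_at(p3,hub), pkg_at(p5,hub), truck_at(t1,hub)}
  through step 2 (unload(p3,t1,hub)): drop {pkg_at(p3,hub)}, keep {pkg_at(p5,hub), truck_at(t1,hub)}, require {in(p3,t1), truck_at(t1,hub)}
    → {in(p3,t1), pkg_at(p5,hub), truck_at(t1,hub)}
  through step 1 (load(p3,t1,hub)): drop {in(p3,t1)}, keep {pkg_at(p5,hub), truck_at(t1,hub)}, require {pkg_at(p3,hub), truck_at(t1,hub)}
    → {pkg_at(p3,hub), pkg_at(p5,hub), truck_at(t1,hub)}

== RESULT ==
["pkg_at(p3,hub)", "pkg_at(p5,hub)", "truck_at(t1,hub)"]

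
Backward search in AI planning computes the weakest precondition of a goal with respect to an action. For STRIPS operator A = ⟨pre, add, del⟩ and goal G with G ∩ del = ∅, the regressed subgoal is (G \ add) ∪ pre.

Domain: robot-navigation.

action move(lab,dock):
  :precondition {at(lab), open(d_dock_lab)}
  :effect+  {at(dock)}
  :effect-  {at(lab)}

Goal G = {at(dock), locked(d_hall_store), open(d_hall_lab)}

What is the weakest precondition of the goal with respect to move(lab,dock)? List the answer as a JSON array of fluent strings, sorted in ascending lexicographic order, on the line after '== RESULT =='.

Regress:
  G ∩ del = {}  (empty — regression defined)
  G \ add = {at(dock), locked(d_hall_store), open(d_hall_lab)} \ {at(dock)} = {locked(d_hall_store), open(d_hall_lab)}
  ∪ pre   = {locked(d_hall_store), open(d_hall_lab)} ∪ {at(lab), open(d_dock_lab)}
          = {at(lab), locked(d_hall_store), open(d_dock_lab), open(d_hall_lab)}

== RESULT ==
["at(lab)", "locked(d_hall_store)", "open(d_dock_lab)", "open(d_hall_lab)"]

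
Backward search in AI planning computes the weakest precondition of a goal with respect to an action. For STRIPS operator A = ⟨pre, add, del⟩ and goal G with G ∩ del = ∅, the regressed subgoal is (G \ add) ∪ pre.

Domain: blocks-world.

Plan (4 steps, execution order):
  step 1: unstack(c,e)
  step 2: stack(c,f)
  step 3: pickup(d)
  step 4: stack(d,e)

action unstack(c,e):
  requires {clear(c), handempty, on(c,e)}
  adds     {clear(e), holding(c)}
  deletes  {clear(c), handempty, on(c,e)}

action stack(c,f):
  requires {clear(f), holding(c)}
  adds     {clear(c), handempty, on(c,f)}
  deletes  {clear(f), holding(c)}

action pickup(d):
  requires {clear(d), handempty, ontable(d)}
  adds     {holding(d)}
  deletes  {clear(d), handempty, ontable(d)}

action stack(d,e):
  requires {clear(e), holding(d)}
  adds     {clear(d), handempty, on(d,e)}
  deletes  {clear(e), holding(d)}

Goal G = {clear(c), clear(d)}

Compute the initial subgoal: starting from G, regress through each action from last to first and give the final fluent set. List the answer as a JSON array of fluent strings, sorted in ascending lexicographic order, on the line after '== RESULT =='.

Work backward from the goal:
  through step 4 (stack(d,e)): drop {clear(d)}, keep {clear(c)}, require {clear(e), holding(d)}
    → {clear(c), clear(e), holding(d)}
  through step 3 (pickup(d)): drop {holding(d)}, keep {clear(c), clear(e)}, require {clear(d), handempty, ontable(d)}
    → {clear(c), clear(d), clear(e), handempty, ontable(d)}
  through step 2 (stack(c,f)): drop {clear(c), handempty}, keep {clear(d), clear(e), ontable(d)}, require {clear(f), holding(c)}
    → {clear(d), clear(e), clear(f), holding(c), ontable(d)}
  through step 1 (unstack(c,e)): drop {clear(e), holding(c)}, keep {clear(d), clear(f), ontable(d)}, require {clear(c), handempty, on(c,e)}
    → {clear(c), clear(d), clear(f), handempty, on(c,e), ontable(d)}

== RESULT ==
["clear(c)", "clear(d)", "clear(f)", "handempty", "on(c,e)", "ontable(d)"]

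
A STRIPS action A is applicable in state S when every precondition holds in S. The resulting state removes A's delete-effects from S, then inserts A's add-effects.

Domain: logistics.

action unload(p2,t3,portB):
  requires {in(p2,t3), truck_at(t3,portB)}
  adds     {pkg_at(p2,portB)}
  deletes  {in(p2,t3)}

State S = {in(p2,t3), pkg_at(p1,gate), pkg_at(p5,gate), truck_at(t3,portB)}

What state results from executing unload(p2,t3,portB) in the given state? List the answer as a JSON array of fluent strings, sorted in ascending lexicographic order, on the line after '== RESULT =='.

Compute (S \ del) ∪ add:
  pre ⊆ S: {in(p2,t3), truck_at(t3,portB)} ⊆ S  — applicable
  S \ del = {pkg_at(p1,gate), pkg_at(p5,gate), truck_at(t3,portB)}
  ∪ add   = {pkg_at(p1,gate), pkg_at(p2,portB), pkg_at(p5,gate), truck_at(t3,portB)}

== RESULT ==
["pkg_at(p1,gate)", "pkg_at(p2,portB)", "pkg_at(p5,gate)", "truck_at(t3,portB)"]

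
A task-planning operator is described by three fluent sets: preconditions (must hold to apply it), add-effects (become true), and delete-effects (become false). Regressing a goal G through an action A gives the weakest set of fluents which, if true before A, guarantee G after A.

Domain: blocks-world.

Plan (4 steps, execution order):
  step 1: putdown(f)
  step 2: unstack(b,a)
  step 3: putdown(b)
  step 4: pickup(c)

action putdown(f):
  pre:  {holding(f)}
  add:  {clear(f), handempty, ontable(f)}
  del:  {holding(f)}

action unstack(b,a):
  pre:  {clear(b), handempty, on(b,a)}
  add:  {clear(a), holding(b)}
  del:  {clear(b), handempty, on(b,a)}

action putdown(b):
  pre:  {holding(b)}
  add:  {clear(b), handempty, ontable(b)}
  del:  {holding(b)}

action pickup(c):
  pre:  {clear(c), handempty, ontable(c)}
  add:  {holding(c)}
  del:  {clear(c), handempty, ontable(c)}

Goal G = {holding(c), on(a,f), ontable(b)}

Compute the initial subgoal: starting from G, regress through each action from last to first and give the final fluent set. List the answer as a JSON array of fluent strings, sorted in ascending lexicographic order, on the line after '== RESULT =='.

Work backward from the goal:
  through step 4 (pickup(c)): drop {holding(c)}, keep {on(a,f), ontable(b)}, require {clear(c), handempty, ontable(c)}
    → {clear(c), handempty, on(a,f), ontable(b), ontable(c)}
  through step 3 (putdown(b)): drop {handempty, ontable(b)}, keep {clear(c), on(a,f), ontable(c)}, require {holding(b)}
    → {clear(c), holding(b), on(a,f), ontable(c)}
  through step 2 (unstack(b,a)): drop {holding(b)}, keep {clear(c), on(a,f), ontable(c)}, require {clear(b), handempty, on(b,a)}
    → {clear(b), clear(c), handempty, on(a,f), on(b,a), ontable(c)}
  through step 1 (putdown(f)): drop {handempty}, keep {clear(b), clear(c), on(a,f), on(b,a), ontable(c)}, require {holding(f)}
    → {clear(b), clear(c), holding(f), on(a,f), on(b,a), ontable(c)}

== RESULT ==
["clear(b)", "clear(c)", "holding(f)", "on(a,f)", "on(b,a)", "ontable(c)"]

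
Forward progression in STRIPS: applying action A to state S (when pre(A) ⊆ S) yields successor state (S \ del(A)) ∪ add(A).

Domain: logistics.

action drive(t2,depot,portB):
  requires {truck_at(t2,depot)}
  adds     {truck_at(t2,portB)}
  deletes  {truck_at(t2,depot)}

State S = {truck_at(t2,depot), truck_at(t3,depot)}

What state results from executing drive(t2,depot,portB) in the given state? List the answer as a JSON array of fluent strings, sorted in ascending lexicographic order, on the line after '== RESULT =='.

Progress:
  pre ⊆ S: {truck_at(t2,depot)} ⊆ S  — applicable
  S \ del = {truck_at(t3,depot)}
  ∪ add   = {truck_at(t2,portB), truck_at(t3,depot)}

== RESULT ==
["truck_at(t2,portB)", "truck_at(t3,depot)"]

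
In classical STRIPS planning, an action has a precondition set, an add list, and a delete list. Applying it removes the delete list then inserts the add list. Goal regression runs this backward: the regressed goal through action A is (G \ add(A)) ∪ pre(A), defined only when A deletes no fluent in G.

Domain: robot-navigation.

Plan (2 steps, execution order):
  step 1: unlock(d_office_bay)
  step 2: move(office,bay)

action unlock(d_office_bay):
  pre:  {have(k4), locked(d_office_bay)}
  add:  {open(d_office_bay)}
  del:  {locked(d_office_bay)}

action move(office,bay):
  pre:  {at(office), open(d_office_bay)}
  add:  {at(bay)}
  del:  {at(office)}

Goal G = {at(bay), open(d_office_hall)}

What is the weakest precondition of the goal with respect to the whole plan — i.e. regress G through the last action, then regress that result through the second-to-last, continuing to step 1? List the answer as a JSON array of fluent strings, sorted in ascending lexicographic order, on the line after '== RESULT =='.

Regress step by step:
  through step 2 (move(office,bay)): drop {at(bay)}, keep {open(d_office_hall)}, require {at(office), open(d_office_bay)}
    → {at(office), open(d_office_bay), open(d_office_hall)}
  through step 1 (unlock(d_office_bay)): drop {open(d_office_bay)}, keep {at(office), open(d_office_hall)}, require {have(k4), locked(d_office_bay)}
    → {at(office), have(k4), locked(d_office_bay), open(d_office_hall)}

== RESULT ==
["at(office)", "have(k4)", "locked(d_office_bay)", "open(d_office_hall)"]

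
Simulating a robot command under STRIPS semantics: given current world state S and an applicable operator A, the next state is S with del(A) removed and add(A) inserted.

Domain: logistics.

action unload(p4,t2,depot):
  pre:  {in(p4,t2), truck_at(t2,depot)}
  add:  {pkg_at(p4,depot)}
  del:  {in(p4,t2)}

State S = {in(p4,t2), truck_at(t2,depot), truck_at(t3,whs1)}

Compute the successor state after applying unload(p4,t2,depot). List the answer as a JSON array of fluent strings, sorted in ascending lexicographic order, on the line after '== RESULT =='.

Progress:
  pre ⊆ S: {in(p4,t2), truck_at(t2,depot)} ⊆ S  — applicable
  S \ del = {truck_at(t2,depot), truck_at(t3,whs1)}
  ∪ add   = {pkg_at(p4,depot), truck_at(t2,depot), truck_at(t3,whs1)}

== RESULT ==
["pkg_at(p4,depot)", "truck_at(t2,depot)", "truck_at(t3,whs1)"]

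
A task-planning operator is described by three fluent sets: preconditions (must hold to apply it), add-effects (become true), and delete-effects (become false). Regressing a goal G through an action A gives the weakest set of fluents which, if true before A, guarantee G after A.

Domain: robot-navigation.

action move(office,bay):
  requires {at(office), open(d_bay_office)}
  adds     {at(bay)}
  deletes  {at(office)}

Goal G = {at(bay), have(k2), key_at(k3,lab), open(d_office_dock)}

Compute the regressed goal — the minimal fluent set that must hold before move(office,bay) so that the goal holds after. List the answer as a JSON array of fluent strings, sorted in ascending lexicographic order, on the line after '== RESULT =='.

Regress:
  G ∩ del = {}  (empty — regression defined)
  G \ add = {at(bay), have(k2), key_at(k3,lab), open(d_office_dock)} \ {at(bay)} = {have(k2), key_at(k3,lab), open(d_office_dock)}
  ∪ pre   = {have(k2), key_at(k3,lab), open(d_office_dock)} ∪ {at(office), open(d_bay_office)}
          = {at(office), have(k2), key_at(k3,lab), open(d_bay_office), open(d_office_dock)}

== RESULT ==
["at(office)", "have(k2)", "key_at(k3,lab)", "open(d_bay_office)", "open(d_office_dock)"]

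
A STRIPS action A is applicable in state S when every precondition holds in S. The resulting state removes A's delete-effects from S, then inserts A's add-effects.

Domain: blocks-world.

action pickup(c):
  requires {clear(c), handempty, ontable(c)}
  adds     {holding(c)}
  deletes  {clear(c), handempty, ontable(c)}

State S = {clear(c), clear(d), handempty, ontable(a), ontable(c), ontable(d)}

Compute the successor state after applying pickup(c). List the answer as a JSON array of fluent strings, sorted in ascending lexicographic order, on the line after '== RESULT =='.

Progress:
  pre ⊆ S: {clear(c), handempty, ontable(c)} ⊆ S  — applicable
  S \ del = {clear(d), ontable(a), ontable(d)}
  ∪ add   = {clear(d), holding(c), ontable(a), ontable(d)}

== RESULT ==
["clear(d)", "holding(c)", "ontable(a)", "ontable(d)"]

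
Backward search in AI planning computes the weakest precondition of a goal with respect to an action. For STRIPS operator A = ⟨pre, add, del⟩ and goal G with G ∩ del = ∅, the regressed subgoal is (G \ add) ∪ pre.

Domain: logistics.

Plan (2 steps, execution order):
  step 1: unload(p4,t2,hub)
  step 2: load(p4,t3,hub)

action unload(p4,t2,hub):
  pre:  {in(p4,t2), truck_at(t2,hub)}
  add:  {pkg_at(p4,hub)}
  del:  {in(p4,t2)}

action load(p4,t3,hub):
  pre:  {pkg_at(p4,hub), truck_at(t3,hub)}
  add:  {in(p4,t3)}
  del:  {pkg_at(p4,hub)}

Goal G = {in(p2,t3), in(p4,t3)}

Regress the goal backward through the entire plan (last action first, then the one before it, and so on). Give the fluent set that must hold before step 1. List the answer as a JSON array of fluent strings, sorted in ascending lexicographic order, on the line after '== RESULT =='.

Regress step by step:
  through step 2 (load(p4,t3,hub)): drop {in(p4,t3)}, keep {in(p2,t3)}, require {pkg_at(p4,hub), truck_at(t3,hub)}
    → {in(p2,t3), pkg_at(p4,hub), truck_at(t3,hub)}
  through step 1 (unload(p4,t2,hub)): drop {pkg_at(p4,hub)}, keep {in(p2,t3), truck_at(t3,hub)}, require {in(p4,t2), truck_at(t2,hub)}
    → {in(p2,t3), in(p4,t2), truck_at(t2,hub), truck_at(t3,hub)}

== RESULT ==
["in(p2,t3)", "in(p4,t2)", "truck_at(t2,hub)", "truck_at(t3,hub)"]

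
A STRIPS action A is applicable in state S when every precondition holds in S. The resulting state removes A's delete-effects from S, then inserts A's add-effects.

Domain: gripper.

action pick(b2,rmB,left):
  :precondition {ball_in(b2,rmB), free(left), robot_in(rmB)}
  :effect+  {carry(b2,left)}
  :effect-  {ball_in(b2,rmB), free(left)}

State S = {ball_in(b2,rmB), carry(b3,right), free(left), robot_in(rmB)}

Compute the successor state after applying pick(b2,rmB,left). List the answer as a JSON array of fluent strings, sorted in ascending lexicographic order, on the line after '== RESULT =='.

Progress:
  pre ⊆ S: {ball_in(b2,rmB), free(left), robot_in(rmB)} ⊆ S  — applicable
  S \ del = {carry(b3,right), robot_in(rmB)}
  ∪ add   = {carry(b2,left), carry(b3,right), robot_in(rmB)}

== RESULT ==
["carry(b2,left)", "carry(b3,right)", "robot_in(rmB)"]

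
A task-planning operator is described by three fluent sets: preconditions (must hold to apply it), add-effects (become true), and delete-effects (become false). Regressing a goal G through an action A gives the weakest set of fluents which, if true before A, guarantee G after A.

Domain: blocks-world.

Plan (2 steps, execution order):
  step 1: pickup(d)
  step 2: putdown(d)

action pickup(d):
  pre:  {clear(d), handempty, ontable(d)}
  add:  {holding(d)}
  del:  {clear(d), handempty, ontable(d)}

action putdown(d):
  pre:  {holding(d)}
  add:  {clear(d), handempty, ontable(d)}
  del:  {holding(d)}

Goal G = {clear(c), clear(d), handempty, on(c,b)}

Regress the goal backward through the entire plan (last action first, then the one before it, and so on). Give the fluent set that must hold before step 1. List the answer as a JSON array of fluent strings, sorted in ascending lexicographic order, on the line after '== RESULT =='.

Regress step by step:
  through step 2 (putdown(d)): drop {clear(d), handempty}, keep {clear(c), on(c,b)}, require {holding(d)}
    → {clear(c), holding(d), on(c,b)}
  through step 1 (pickup(d)): drop {holding(d)}, keep {clear(c), on(c,b)}, require {clear(d), handempty, ontable(d)}
    → {clear(c), clear(d), handempty, on(c,b), ontable(d)}

== RESULT ==
["clear(c)", "clear(d)", "handempty", "on(c,b)", "ontable(d)"]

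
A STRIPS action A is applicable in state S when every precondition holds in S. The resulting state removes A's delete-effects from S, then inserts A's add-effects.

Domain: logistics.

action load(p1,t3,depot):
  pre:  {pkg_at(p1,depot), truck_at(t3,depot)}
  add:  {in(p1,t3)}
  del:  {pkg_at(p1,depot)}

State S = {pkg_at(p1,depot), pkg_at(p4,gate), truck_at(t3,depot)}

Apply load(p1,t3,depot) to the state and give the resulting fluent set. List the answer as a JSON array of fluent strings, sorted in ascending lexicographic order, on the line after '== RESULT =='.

Compute (S \ del) ∪ add:
  pre ⊆ S: {pkg_at(p1,depot), truck_at(t3,depot)} ⊆ S  — applicable
  S \ del = {pkg_at(p4,gate), truck_at(t3,depot)}
  ∪ add   = {in(p1,t3), pkg_at(p4,gate), truck_at(t3,depot)}

== RESULT ==
["in(p1,t3)", "pkg_at(p4,gate)", "truck_at(t3,depot)"]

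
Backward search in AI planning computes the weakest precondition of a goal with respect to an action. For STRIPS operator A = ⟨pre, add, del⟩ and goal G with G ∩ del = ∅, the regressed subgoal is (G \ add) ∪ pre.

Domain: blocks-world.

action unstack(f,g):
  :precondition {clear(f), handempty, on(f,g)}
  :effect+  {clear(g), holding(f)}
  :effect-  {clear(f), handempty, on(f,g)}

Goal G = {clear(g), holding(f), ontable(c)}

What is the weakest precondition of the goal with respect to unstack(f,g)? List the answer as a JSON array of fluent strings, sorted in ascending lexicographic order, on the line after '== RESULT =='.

Regress:
  G ∩ del = {}  (empty — regression defined)
  G \ add = {clear(g), holding(f), ontable(c)} \ {clear(g), holding(f)} = {ontable(c)}
  ∪ pre   = {ontable(c)} ∪ {clear(f), handempty, on(f,g)}
          = {clear(f), handempty, on(f,g), ontable(c)}

== RESULT ==
["clear(f)", "handempty", "on(f,g)", "ontable(c)"]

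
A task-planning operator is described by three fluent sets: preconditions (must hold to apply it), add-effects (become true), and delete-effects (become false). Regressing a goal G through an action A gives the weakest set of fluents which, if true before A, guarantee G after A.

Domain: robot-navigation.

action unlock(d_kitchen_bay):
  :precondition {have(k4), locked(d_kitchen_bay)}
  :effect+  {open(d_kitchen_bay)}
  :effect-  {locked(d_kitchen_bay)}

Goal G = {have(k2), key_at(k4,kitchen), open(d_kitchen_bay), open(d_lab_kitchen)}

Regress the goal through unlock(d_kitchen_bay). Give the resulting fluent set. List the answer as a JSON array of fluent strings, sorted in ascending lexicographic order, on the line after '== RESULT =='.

Regress:
  G ∩ del = {}  (empty — regression defined)
  G \ add = {have(k2), key_at(k4,kitchen), open(d_kitchen_bay), open(d_lab_kitchen)} \ {open(d_kitchen_bay)} = {have(k2), key_at(k4,kitchen), open(d_lab_kitchen)}
  ∪ pre   = {have(k2), key_at(k4,kitchen), open(d_lab_kitchen)} ∪ {have(k4), locked(d_kitchen_bay)}
          = {have(k2), have(k4), key_at(k4,kitchen), locked(d_kitchen_bay), open(d_lab_kitchen)}

== RESULT ==
["have(k2)", "have(k4)", "key_at(k4,kitchen)", "locked(d_kitchen_bay)", "open(d_lab_kitchen)"]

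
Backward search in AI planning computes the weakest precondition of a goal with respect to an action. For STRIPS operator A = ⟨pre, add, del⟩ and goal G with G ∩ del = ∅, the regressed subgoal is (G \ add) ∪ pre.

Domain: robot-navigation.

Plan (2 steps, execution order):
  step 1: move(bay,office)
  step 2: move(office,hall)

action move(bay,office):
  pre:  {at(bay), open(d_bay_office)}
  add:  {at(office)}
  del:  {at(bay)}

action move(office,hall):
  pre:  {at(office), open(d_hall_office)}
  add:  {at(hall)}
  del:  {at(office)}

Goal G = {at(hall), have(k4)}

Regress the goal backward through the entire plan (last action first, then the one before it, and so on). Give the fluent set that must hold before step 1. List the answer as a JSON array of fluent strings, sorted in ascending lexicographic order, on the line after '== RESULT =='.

Regress step by step:
  through step 2 (move(office,hall)): drop {at(hall)}, keep {have(k4)}, require {at(office), open(d_hall_office)}
    → {at(office), have(k4), open(d_hall_office)}
  through step 1 (move(bay,office)): drop {at(office)}, keep {have(k4), open(d_hall_office)}, require {at(bay), open(d_bay_office)}
    → {at(bay), have(k4), open(d_bay_office), open(d_hall_office)}

== RESULT ==
["at(bay)", "have(k4)", "open(d_bay_office)", "open(d_hall_office)"]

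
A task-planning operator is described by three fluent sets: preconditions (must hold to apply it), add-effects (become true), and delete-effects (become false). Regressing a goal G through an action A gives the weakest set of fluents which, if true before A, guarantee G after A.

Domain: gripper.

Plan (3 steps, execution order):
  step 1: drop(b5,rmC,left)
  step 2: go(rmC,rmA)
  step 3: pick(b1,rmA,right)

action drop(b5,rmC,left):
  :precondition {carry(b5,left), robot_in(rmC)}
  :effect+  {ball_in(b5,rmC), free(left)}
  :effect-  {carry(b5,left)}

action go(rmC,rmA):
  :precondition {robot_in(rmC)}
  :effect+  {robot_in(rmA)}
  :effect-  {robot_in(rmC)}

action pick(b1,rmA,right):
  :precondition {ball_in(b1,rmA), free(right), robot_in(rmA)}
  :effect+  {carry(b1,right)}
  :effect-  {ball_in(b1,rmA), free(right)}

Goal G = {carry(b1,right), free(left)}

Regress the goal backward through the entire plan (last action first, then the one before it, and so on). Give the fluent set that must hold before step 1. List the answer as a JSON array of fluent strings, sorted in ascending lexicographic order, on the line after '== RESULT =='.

Regress step by step:
  through step 3 (pick(b1,rmA,right)): drop {carry(b1,right)}, keep {free(left)}, require {ball_in(b1,rmA), free(right), robot_in(rmA)}
    → {ball_in(b1,rmA), free(left), free(right), robot_in(rmA)}
  through step 2 (go(rmC,rmA)): drop {robot_in(rmA)}, keep {ball_in(b1,rmA), free(left), free(right)}, require {robot_in(rmC)}
    → {ball_in(b1,rmA), free(left), free(right), robot_in(rmC)}
  through step 1 (drop(b5,rmC,left)): drop {free(left)}, keep {ball_in(b1,rmA), free(right), robot_in(rmC)}, require {carry(b5,left), robot_in(rmC)}
    → {ball_in(b1,rmA), carry(b5,left), free(right), robot_in(rmC)}

== RESULT ==
["ball_in(b1,rmA)", "carry(b5,left)", "free(right)", "robot_in(rmC)"]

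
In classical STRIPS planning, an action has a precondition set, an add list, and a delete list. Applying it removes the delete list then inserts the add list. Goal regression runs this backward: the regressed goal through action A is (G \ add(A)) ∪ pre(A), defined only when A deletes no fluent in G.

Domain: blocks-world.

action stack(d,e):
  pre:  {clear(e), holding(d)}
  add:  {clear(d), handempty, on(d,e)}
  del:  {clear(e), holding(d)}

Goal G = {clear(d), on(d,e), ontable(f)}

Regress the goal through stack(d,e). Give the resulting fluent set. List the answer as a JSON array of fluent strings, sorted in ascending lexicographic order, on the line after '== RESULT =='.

Regress:
  G ∩ del = {}  (empty — regression defined)
  G \ add = {clear(d), on(d,e), ontable(f)} \ {clear(d), handempty, on(d,e)} = {ontable(f)}
  ∪ pre   = {ontable(f)} ∪ {clear(e), holding(d)}
          = {clear(e), holding(d), ontable(f)}

== RESULT ==
["clear(e)", "holding(d)", "ontable(f)"]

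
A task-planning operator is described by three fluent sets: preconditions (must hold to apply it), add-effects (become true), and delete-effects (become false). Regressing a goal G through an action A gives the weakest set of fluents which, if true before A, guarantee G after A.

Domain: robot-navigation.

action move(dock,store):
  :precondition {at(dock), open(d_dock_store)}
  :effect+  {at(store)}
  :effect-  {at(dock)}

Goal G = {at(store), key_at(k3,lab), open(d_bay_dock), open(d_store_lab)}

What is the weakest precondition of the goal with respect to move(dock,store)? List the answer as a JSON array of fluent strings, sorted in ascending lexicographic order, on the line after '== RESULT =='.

Compute (G \ add) ∪ pre:
  G ∩ del = {}  (empty — regression defined)
  G \ add = {at(store), key_at(k3,lab), open(d_bay_dock), open(d_store_lab)} \ {at(store)} = {key_at(k3,lab), open(d_bay_dock), open(d_store_lab)}
  ∪ pre   = {key_at(k3,lab), open(d_bay_dock), open(d_store_lab)} ∪ {at(dock), open(d_dock_store)}
          = {at(dock), key_at(k3,lab), open(d_bay_dock), open(d_dock_store), open(d_store_lab)}

== RESULT ==
["at(dock)", "key_at(k3,lab)", "open(d_bay_dock)", "open(d_dock_store)", "open(d_store_lab)"]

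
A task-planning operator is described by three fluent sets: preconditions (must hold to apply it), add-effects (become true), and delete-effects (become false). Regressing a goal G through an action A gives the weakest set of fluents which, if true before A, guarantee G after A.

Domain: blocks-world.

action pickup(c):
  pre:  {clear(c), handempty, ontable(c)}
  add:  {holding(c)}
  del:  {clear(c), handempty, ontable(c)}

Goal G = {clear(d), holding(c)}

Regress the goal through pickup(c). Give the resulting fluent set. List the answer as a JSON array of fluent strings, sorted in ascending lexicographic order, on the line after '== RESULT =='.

Compute (G \ add) ∪ pre:
  G ∩ del = {}  (empty — regression defined)
  G \ add = {clear(d), holding(c)} \ {holding(c)} = {clear(d)}
  ∪ pre   = {clear(d)} ∪ {clear(c), handempty, ontable(c)}
          = {clear(c), clear(d), handempty, ontable(c)}

== RESULT ==
["clear(c)", "clear(d)", "handempty", "ontable(c)"]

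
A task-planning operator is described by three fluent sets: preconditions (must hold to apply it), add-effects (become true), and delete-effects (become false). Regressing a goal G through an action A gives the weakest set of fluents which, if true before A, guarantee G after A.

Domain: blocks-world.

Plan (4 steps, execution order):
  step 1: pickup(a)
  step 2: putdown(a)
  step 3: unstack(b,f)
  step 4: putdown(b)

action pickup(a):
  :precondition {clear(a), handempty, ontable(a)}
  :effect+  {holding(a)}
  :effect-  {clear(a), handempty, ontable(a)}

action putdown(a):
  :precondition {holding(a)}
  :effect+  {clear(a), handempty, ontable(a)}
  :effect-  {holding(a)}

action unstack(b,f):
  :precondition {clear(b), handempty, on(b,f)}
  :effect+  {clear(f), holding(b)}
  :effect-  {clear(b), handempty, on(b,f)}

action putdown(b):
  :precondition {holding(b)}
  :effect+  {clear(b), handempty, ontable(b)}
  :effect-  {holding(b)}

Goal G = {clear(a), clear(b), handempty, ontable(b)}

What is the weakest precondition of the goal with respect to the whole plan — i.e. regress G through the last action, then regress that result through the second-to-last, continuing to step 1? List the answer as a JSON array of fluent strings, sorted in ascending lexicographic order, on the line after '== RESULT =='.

Work backward from the goal:
  through step 4 (putdown(b)): drop {clear(b), handempty, ontable(b)}, keep {clear(a)}, require {holding(b)}
    → {clear(a), holding(b)}
  through step 3 (unstack(b,f)): drop {holding(b)}, keep {clear(a)}, require {clear(b), handempty, on(b,f)}
    → {clear(a), clear(b), handempty, on(b,f)}
  through step 2 (putdown(a)): drop {clear(a), handempty}, keep {clear(b), on(b,f)}, require {holding(a)}
    → {clear(b), holding(a), on(b,f)}
  through step 1 (pickup(a)): drop {holding(a)}, keep {clear(b), on(b,f)}, require {clear(a), handempty, ontable(a)}
    → {clear(a), clear(b), handempty, on(b,f), ontable(a)}

== RESULT ==
["clear(a)", "clear(b)", "handempty", "on(b,f)", "ontable(a)"]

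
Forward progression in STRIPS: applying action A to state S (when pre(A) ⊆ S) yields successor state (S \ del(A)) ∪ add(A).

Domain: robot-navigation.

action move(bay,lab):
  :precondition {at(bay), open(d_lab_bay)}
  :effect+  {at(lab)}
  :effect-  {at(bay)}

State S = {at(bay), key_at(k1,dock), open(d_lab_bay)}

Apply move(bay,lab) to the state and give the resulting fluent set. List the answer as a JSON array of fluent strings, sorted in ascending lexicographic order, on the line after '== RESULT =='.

Progress:
  pre ⊆ S: {at(bay), open(d_lab_bay)} ⊆ S  — applicable
  S \ del = {key_at(k1,dock), open(d_lab_bay)}
  ∪ add   = {at(lab), key_at(k1,dock), open(d_lab_bay)}

== RESULT ==
["at(lab)", "key_at(k1,dock)", "open(d_lab_bay)"]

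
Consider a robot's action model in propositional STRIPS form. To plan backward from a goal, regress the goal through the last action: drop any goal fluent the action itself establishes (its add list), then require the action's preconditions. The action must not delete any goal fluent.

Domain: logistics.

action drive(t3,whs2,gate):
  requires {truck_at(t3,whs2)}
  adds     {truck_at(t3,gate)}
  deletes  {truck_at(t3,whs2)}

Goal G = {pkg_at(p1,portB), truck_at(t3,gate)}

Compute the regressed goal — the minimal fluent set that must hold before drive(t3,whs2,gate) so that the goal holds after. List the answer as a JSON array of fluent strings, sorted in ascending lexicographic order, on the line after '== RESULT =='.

Regress:
  G ∩ del = {}  (empty — regression defined)
  G \ add = {pkg_at(p1,portB), truck_at(t3,gate)} \ {truck_at(t3,gate)} = {pkg_at(p1,portB)}
  ∪ pre   = {pkg_at(p1,portB)} ∪ {truck_at(t3,whs2)}
          = {pkg_at(p1,portB), truck_at(t3,whs2)}

== RESULT ==
["pkg_at(p1,portB)", "truck_at(t3,whs2)"]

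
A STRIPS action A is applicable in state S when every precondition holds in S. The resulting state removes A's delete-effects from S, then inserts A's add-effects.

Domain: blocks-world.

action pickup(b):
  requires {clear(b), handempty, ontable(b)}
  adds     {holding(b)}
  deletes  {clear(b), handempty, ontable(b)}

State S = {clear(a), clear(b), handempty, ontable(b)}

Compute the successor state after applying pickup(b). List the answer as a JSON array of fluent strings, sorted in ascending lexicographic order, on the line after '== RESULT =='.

Compute (S \ del) ∪ add:
  pre ⊆ S: {clear(b), handempty, ontable(b)} ⊆ S  — applicable
  S \ del = {clear(a)}
  ∪ add   = {clear(a), holding(b)}

== RESULT ==
["clear(a)", "holding(b)"]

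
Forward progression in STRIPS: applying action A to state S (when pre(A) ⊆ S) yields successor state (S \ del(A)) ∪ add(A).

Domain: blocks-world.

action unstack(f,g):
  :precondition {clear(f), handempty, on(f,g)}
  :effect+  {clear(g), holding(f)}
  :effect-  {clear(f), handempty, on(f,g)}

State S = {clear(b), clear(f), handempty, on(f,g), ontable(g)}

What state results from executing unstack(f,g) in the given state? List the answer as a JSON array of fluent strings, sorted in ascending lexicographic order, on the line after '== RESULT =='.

Compute (S \ del) ∪ add:
  pre ⊆ S: {clear(f), handempty, on(f,g)} ⊆ S  — applicable
  S \ del = {clear(b), ontable(g)}
  ∪ add   = {clear(b), clear(g), holding(f), ontable(g)}

== RESULT ==
["clear(b)", "clear(g)", "holding(f)", "ontable(g)"]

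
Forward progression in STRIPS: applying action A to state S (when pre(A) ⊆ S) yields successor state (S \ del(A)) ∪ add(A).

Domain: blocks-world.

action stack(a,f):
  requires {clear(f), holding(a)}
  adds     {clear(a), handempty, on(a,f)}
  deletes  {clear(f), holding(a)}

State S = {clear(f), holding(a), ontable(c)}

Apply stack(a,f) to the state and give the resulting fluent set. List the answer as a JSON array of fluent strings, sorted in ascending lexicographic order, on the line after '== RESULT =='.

Compute (S \ del) ∪ add:
  pre ⊆ S: {clear(f), holding(a)} ⊆ S  — applicable
  S \ del = {ontable(c)}
  ∪ add   = {clear(a), handempty, on(a,f), ontable(c)}

== RESULT ==
["clear(a)", "handempty", "on(a,f)", "ontable(c)"]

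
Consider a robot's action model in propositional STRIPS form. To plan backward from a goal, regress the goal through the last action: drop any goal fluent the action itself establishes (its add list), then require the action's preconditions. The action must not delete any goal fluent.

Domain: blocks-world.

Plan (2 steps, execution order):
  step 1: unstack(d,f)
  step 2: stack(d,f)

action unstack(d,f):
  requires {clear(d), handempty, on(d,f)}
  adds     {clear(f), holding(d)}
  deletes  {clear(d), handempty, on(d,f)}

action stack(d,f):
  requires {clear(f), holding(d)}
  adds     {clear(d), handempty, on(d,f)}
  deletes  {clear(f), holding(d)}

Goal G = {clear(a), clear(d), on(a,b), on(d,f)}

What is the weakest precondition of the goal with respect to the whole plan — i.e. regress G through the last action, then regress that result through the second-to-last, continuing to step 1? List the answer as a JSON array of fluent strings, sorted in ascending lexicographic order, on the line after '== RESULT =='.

Work backward from the goal:
  through step 2 (stack(d,f)): drop {clear(d), on(d,f)}, keep {clear(a), on(a,b)}, require {clear(f), holding(d)}
    → {clear(a), clear(f), holding(d), on(a,b)}
  through step 1 (unstack(d,f)): drop {clear(f), holding(d)}, keep {clear(a), on(a,b)}, require {clear(d), handempty, on(d,f)}
    → {clear(a), clear(d), handempty, on(a,b), on(d,f)}

== RESULT ==
["clear(a)", "clear(d)", "handempty", "on(a,b)", "on(d,f)"]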